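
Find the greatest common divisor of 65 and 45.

5

65 = 5 × 13
45 = 3^2 × 5
gcd(65, 45) = 5.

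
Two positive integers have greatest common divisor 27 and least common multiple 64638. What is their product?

For any two positive integers, gcd × lcm = product = 27 × 64638 = 1745226.

1745226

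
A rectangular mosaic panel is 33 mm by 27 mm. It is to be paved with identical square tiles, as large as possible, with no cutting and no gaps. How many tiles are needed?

Tile side = gcd(33, 27).
33 = 3 × 11
27 = 3^3
gcd(33, 27) = 3.
Tiles: (33/3) × (27/3) = 11 × 9 = 99.

99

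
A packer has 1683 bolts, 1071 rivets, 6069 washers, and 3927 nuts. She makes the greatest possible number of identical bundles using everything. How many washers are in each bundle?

Number of bundles = gcd(1683, 1071, 6069, 3927).
1683 = 3^2 × 11 × 17
1071 = 3^2 × 7 × 17
6069 = 3 × 7 × 17^2
3927 = 3 × 7 × 11 × 17
gcd(1683, 1071, 6069, 3927) = 3 × 17 = 51.
washers per bundle = 6069 / 51 = 119.

119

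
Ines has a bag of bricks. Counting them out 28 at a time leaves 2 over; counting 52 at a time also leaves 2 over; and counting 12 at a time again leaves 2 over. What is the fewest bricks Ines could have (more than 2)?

1094

N − 2 must be a common multiple of 28, 52, and 12.
28 = 2^2 × 7
52 = 2^2 × 13
12 = 2^2 × 3
LCM(28, 52, 12) = 2^2 × 3 × 7 × 13 = 1092.
Smallest N > 2 is LCM + 2 = 1092 + 2 = 1094.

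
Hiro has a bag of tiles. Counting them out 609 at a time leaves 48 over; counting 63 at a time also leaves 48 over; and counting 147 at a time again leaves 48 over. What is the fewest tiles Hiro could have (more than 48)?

12837

N − 48 must be a common multiple of 609, 63, and 147.
609 = 3 × 7 × 29
63 = 3^2 × 7
147 = 3 × 7^2
LCM(609, 63, 147) = 3^2 × 7^2 × 29 = 12789.
Smallest N > 48 is LCM + 48 = 12789 + 48 = 12837.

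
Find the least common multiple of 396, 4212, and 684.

396 = 2^2 × 3^2 × 11
4212 = 2^2 × 3^4 × 13
684 = 2^2 × 3^2 × 19
LCM(396, 4212, 684) = 2^2 × 3^4 × 11 × 13 × 19 = 880308.

880308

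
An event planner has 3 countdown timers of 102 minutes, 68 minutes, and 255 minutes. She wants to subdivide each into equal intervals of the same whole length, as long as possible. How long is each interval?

17 minutes

The interval must divide each timer length; the longest such is the gcd.
102 = 2 × 3 × 17
68 = 2^2 × 17
255 = 3 × 5 × 17
gcd(102, 68, 255) = 17.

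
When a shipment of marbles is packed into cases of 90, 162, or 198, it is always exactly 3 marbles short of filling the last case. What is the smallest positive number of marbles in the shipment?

8907

Being 3 short of a full case of size k means N ≡ −3 (mod k), i.e. N + 3 is a multiple of each size.
90 = 2 × 3^2 × 5
162 = 2 × 3^4
198 = 2 × 3^2 × 11
LCM(90, 162, 198) = 2 × 3^4 × 5 × 11 = 8910.
Smallest positive N is 8910 − 3 = 8907.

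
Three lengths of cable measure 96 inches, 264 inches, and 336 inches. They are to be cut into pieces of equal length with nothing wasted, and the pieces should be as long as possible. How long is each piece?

The greatest length dividing all of 96, 264, and 336 is their gcd.
96 = 2^5 × 3
264 = 2^3 × 3 × 11
336 = 2^4 × 3 × 7
gcd(96, 264, 336) = 2^3 × 3 = 24.

24 inches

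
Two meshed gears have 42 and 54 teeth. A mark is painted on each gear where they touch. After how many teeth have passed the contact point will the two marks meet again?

378 teeth

The first simultaneous occurrence is after LCM of the individual periods.
42 = 2 × 3 × 7
54 = 2 × 3^3
LCM(42, 54) = 2 × 3^3 × 7 = 378.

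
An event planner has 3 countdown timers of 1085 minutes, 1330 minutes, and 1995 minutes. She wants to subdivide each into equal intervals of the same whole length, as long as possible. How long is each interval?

The interval must divide each timer length; the longest such is the gcd.
1085 = 5 × 7 × 31
1330 = 2 × 5 × 7 × 19
1995 = 3 × 5 × 7 × 19
gcd(1085, 1330, 1995) = 5 × 7 = 35.

35 minutes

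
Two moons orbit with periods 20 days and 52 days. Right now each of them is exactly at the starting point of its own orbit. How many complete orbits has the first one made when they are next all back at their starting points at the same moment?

13 orbits

They are all back at their starting positions together after one LCM of the periods.
20 = 2^2 × 5
52 = 2^2 × 13
LCM(20, 52) = 2^2 × 5 × 13 = 260.
Orbits for period 20: 260 / 20 = 13.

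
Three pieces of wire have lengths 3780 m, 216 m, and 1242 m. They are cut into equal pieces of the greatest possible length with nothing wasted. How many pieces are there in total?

Piece length = gcd(3780, 216, 1242).
3780 = 2^2 × 3^3 × 5 × 7
216 = 2^3 × 3^3
1242 = 2 × 3^3 × 23
gcd(3780, 216, 1242) = 2 × 3^3 = 54.
Total pieces = 3780/54 + 216/54 + 1242/54 = 70 + 4 + 23 = 97.

97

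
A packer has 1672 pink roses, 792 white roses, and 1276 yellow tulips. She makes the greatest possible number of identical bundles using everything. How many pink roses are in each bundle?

38

Number of bundles = gcd(1672, 792, 1276).
1672 = 2^3 × 11 × 19
792 = 2^3 × 3^2 × 11
1276 = 2^2 × 11 × 29
gcd(1672, 792, 1276) = 2^2 × 11 = 44.
pink roses per bundle = 1672 / 44 = 38.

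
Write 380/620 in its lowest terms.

19/31

380 = 2^2 × 5 × 19
620 = 2^2 × 5 × 31
gcd(380, 620) = 2^2 × 5 = 20.
Divide numerator and denominator by 20: 380/620 = 19/31.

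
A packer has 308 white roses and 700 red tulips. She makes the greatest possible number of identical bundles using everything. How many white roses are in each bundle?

Number of bundles = gcd(308, 700).
308 = 2^2 × 7 × 11
700 = 2^2 × 5^2 × 7
gcd(308, 700) = 2^2 × 7 = 28.
white roses per bundle = 308 / 28 = 11.

11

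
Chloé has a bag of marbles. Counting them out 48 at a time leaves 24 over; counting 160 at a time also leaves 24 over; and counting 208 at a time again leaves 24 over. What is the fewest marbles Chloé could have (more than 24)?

N − 24 must be a common multiple of 48, 160, and 208.
48 = 2^4 × 3
160 = 2^5 × 5
208 = 2^4 × 13
LCM(48, 160, 208) = 2^5 × 3 × 5 × 13 = 6240.
Smallest N > 24 is LCM + 24 = 6240 + 24 = 6264.

6264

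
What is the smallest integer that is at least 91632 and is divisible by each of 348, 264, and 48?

91872

The integer must be a common multiple of 348, 264, and 48, so a multiple of their LCM.
348 = 2^2 × 3 × 29
264 = 2^3 × 3 × 11
48 = 2^4 × 3
LCM(348, 264, 48) = 2^4 × 3 × 11 × 29 = 15312.
Smallest multiple of 15312 that is ≥ 91632: ⌈91632/15312⌉ × 15312 = 6 × 15312 = 91872.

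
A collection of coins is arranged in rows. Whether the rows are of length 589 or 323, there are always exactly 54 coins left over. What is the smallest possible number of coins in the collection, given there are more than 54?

10067

N − 54 must be a common multiple of 589 and 323.
589 = 19 × 31
323 = 17 × 19
LCM(589, 323) = 17 × 19 × 31 = 10013.
Smallest N > 54 is LCM + 54 = 10013 + 54 = 10067.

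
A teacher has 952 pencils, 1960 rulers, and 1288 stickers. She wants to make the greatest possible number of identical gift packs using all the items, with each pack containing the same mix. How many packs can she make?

The pack count must divide each quantity, so the greatest is gcd(952, 1960, 1288).
952 = 2^3 × 7 × 17
1960 = 2^3 × 5 × 7^2
1288 = 2^3 × 7 × 23
gcd(952, 1960, 1288) = 2^3 × 7 = 56.

56 packs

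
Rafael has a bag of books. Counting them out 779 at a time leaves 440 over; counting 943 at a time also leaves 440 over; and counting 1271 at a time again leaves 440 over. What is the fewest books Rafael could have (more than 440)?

555867

N − 440 must be a common multiple of 779, 943, and 1271.
779 = 19 × 41
943 = 23 × 41
1271 = 31 × 41
LCM(779, 943, 1271) = 19 × 23 × 31 × 41 = 555427.
Smallest N > 440 is LCM + 440 = 555427 + 440 = 555867.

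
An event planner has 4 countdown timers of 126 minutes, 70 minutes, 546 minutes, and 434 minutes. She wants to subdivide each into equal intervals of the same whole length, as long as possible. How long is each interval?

14 minutes

The interval must divide each timer length; the longest such is the gcd.
126 = 2 × 3^2 × 7
70 = 2 × 5 × 7
546 = 2 × 3 × 7 × 13
434 = 2 × 7 × 31
gcd(126, 70, 546, 434) = 2 × 7 = 14.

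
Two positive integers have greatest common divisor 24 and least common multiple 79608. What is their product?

For any two positive integers, gcd × lcm = product = 24 × 79608 = 1910592.

1910592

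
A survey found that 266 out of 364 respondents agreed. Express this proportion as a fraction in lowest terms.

266 = 2 × 7 × 19
364 = 2^2 × 7 × 13
gcd(266, 364) = 2 × 7 = 14.
Divide numerator and denominator by 14: 266/364 = 19/26.

19/26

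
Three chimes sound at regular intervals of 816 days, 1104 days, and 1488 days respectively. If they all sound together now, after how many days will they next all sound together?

581808 days

The first simultaneous occurrence is after LCM of the individual periods.
816 = 2^4 × 3 × 17
1104 = 2^4 × 3 × 23
1488 = 2^4 × 3 × 31
LCM(816, 1104, 1488) = 2^4 × 3 × 17 × 23 × 31 = 581808.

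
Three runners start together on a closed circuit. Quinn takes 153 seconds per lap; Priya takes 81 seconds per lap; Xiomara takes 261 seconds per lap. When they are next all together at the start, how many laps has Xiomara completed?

153 laps

All finish a whole number of cycles simultaneously at t = LCM of the periods.
153 = 3^2 × 17
81 = 3^4
261 = 3^2 × 29
LCM(153, 81, 261) = 3^4 × 17 × 29 = 39933.
Laps for period 261: 39933 / 261 = 153.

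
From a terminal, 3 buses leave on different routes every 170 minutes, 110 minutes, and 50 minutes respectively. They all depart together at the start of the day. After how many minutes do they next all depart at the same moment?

9350 minutes

They coincide at every common multiple of the periods; the first is the LCM.
170 = 2 × 5 × 17
110 = 2 × 5 × 11
50 = 2 × 5^2
LCM(170, 110, 50) = 2 × 5^2 × 11 × 17 = 9350.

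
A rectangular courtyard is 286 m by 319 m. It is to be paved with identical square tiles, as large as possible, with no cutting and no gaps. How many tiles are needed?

Tile side = gcd(286, 319).
286 = 2 × 11 × 13
319 = 11 × 29
gcd(286, 319) = 11.
Tiles: (286/11) × (319/11) = 26 × 29 = 754.

754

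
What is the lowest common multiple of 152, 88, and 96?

152 = 2^3 × 19
88 = 2^3 × 11
96 = 2^5 × 3
LCM(152, 88, 96) = 2^5 × 3 × 11 × 19 = 20064.

20064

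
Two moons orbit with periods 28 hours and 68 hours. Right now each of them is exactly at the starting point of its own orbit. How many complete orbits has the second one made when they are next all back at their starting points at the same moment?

7 orbits

The first common completion time is the LCM of the periods.
28 = 2^2 × 7
68 = 2^2 × 17
LCM(28, 68) = 2^2 × 7 × 17 = 476.
Orbits for period 68: 476 / 68 = 7.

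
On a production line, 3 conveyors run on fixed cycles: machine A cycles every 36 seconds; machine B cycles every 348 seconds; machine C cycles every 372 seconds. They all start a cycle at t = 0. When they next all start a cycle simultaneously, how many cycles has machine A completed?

899 cycles

They are all back at their starting positions together after one LCM of the periods.
36 = 2^2 × 3^2
348 = 2^2 × 3 × 29
372 = 2^2 × 3 × 31
LCM(36, 348, 372) = 2^2 × 3^2 × 29 × 31 = 32364.
Cycles for period 36: 32364 / 36 = 899.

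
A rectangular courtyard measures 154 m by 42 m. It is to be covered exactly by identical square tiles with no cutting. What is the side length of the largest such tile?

The tile side must divide both 154 and 42, so the largest is their gcd.
154 = 2 × 7 × 11
42 = 2 × 3 × 7
gcd(154, 42) = 2 × 7 = 14.

14 m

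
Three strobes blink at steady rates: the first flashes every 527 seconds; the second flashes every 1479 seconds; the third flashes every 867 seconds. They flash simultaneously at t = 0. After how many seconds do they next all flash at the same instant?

The first simultaneous occurrence is after LCM of the individual periods.
527 = 17 × 31
1479 = 3 × 17 × 29
867 = 3 × 17^2
LCM(527, 1479, 867) = 3 × 17^2 × 29 × 31 = 779433.

779433 seconds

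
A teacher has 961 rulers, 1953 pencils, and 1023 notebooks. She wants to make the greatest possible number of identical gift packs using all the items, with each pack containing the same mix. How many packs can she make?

31 packs

The pack count must divide each quantity, so the greatest is gcd(961, 1953, 1023).
961 = 31^2
1953 = 3^2 × 7 × 31
1023 = 3 × 11 × 31
gcd(961, 1953, 1023) = 31.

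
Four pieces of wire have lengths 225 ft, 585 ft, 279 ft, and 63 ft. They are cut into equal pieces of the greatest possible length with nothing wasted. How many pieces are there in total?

128

Piece length = gcd(225, 585, 279, 63).
225 = 3^2 × 5^2
585 = 3^2 × 5 × 13
279 = 3^2 × 31
63 = 3^2 × 7
gcd(225, 585, 279, 63) = 3^2 = 9.
Total pieces = 225/9 + 585/9 + 279/9 + 63/9 = 25 + 65 + 31 + 7 = 128.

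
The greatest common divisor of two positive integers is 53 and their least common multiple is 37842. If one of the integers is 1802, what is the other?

For two integers, gcd × lcm = product, so the other is (53 × 37842) / 1802 = 2005626 / 1802 = 1113.

1113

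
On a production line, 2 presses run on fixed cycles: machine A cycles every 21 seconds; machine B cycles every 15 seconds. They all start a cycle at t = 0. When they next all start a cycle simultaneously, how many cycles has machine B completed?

7 cycles

The first common completion time is the LCM of the periods.
21 = 3 × 7
15 = 3 × 5
LCM(21, 15) = 3 × 5 × 7 = 105.
Cycles for period 15: 105 / 15 = 7.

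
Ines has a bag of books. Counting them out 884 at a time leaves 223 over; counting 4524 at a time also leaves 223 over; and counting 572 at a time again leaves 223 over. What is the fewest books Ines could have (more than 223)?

N − 223 must be a common multiple of 884, 4524, and 572.
884 = 2^2 × 13 × 17
4524 = 2^2 × 3 × 13 × 29
572 = 2^2 × 11 × 13
LCM(884, 4524, 572) = 2^2 × 3 × 11 × 13 × 17 × 29 = 845988.
Smallest N > 223 is LCM + 223 = 845988 + 223 = 846211.

846211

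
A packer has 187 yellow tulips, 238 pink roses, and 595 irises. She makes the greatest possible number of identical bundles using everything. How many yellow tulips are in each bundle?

Number of bundles = gcd(187, 238, 595).
187 = 11 × 17
238 = 2 × 7 × 17
595 = 5 × 7 × 17
gcd(187, 238, 595) = 17.
yellow tulips per bundle = 187 / 17 = 11.

11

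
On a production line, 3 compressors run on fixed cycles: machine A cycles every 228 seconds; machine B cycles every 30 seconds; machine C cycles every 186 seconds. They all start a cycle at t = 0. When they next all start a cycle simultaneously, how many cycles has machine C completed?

190 cycles

All finish a whole number of cycles simultaneously at t = LCM of the periods.
228 = 2^2 × 3 × 19
30 = 2 × 3 × 5
186 = 2 × 3 × 31
LCM(228, 30, 186) = 2^2 × 3 × 5 × 19 × 31 = 35340.
Cycles for period 186: 35340 / 186 = 190.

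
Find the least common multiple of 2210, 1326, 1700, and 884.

66300

2210 = 2 × 5 × 13 × 17
1326 = 2 × 3 × 13 × 17
1700 = 2^2 × 5^2 × 17
884 = 2^2 × 13 × 17
LCM(2210, 1326, 1700, 884) = 2^2 × 3 × 5^2 × 13 × 17 = 66300.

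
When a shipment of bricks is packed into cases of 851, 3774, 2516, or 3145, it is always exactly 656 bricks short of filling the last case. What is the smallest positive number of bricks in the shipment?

867364

Being 656 short of a full case of size k means N ≡ −656 (mod k), i.e. N + 656 is a multiple of each size.
851 = 23 × 37
3774 = 2 × 3 × 17 × 37
2516 = 2^2 × 17 × 37
3145 = 5 × 17 × 37
LCM(851, 3774, 2516, 3145) = 2^2 × 3 × 5 × 17 × 23 × 37 = 868020.
Smallest positive N is 868020 − 656 = 867364.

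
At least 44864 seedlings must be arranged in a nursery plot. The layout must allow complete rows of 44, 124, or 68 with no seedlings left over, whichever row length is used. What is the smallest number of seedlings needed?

46376

The number of seedlings must be a common multiple of 44, 124, and 68, so a multiple of their LCM.
44 = 2^2 × 11
124 = 2^2 × 31
68 = 2^2 × 17
LCM(44, 124, 68) = 2^2 × 11 × 17 × 31 = 23188.
Smallest multiple of 23188 that is ≥ 44864: ⌈44864/23188⌉ × 23188 = 2 × 23188 = 46376.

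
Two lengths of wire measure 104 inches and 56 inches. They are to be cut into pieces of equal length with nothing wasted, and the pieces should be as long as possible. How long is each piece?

8 inches

By the Euclidean algorithm:
104 = 1 × 56 + 48
56 = 1 × 48 + 8
48 = 6 × 8 + 0
gcd(104, 56) = 8.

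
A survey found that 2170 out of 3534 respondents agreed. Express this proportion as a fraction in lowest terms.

2170 = 2 × 5 × 7 × 31
3534 = 2 × 3 × 19 × 31
gcd(2170, 3534) = 2 × 31 = 62.
Divide numerator and denominator by 62: 2170/3534 = 35/57.

35/57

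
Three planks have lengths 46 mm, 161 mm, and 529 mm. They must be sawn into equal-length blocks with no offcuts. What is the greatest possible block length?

This is the greatest common divisor of 46, 161, and 529.
46 = 2 × 23
161 = 7 × 23
529 = 23^2
gcd(46, 161, 529) = 23.

23 mm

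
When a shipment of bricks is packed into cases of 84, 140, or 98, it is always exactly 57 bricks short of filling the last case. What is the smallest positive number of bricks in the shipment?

Being 57 short of a full case of size k means N ≡ −57 (mod k), i.e. N + 57 is a multiple of each size.
84 = 2^2 × 3 × 7
140 = 2^2 × 5 × 7
98 = 2 × 7^2
LCM(84, 140, 98) = 2^2 × 3 × 5 × 7^2 = 2940.
Smallest positive N is 2940 − 57 = 2883.

2883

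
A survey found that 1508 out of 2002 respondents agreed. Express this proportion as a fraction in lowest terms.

58/77

1508 = 2^2 × 13 × 29
2002 = 2 × 7 × 11 × 13
gcd(1508, 2002) = 2 × 13 = 26.
Divide numerator and denominator by 26: 1508/2002 = 58/77.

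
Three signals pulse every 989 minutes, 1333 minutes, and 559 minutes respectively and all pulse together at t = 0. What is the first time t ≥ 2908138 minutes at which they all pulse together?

Joint pulses occur at multiples of LCM(989, 1333, 559).
989 = 23 × 43
1333 = 31 × 43
559 = 13 × 43
LCM(989, 1333, 559) = 13 × 23 × 31 × 43 = 398567.
Smallest multiple of 398567 that is ≥ 2908138: ⌈2908138/398567⌉ × 398567 = 8 × 398567 = 3188536.

3188536 minutes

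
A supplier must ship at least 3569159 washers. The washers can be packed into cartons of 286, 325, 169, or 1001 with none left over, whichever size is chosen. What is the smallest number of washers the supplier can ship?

The number of washers must be a common multiple of 286, 325, 169, and 1001, so a multiple of their LCM.
286 = 2 × 11 × 13
325 = 5^2 × 13
169 = 13^2
1001 = 7 × 11 × 13
LCM(286, 325, 169, 1001) = 2 × 5^2 × 7 × 11 × 13^2 = 650650.
Smallest multiple of 650650 that is ≥ 3569159: ⌈3569159/650650⌉ × 650650 = 6 × 650650 = 3903900.

3903900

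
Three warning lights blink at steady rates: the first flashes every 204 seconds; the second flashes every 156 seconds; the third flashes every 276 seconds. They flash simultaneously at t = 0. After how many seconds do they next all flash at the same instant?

60996 seconds

The first simultaneous occurrence is after LCM of the individual periods.
204 = 2^2 × 3 × 17
156 = 2^2 × 3 × 13
276 = 2^2 × 3 × 23
LCM(204, 156, 276) = 2^2 × 3 × 13 × 17 × 23 = 60996.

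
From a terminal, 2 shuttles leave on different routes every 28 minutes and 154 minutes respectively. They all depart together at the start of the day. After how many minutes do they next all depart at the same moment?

308 minutes

The first simultaneous occurrence is after LCM of the individual periods.
28 = 2^2 × 7
154 = 2 × 7 × 11
LCM(28, 154) = 2^2 × 7 × 11 = 308.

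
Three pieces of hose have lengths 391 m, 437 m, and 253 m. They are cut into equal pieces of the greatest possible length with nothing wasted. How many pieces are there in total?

47

Piece length = gcd(391, 437, 253).
391 = 17 × 23
437 = 19 × 23
253 = 11 × 23
gcd(391, 437, 253) = 23.
Total pieces = 391/23 + 437/23 + 253/23 = 17 + 19 + 11 = 47.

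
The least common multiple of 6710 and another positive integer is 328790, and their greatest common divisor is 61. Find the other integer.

2989

gcd × lcm = product of the two integers, so the other integer is (61 × 328790) / 6710 = 2989.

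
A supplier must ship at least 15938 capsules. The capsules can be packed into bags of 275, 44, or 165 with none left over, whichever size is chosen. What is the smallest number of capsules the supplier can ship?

16500

The number of capsules must be a common multiple of 275, 44, and 165, so a multiple of their LCM.
275 = 5^2 × 11
44 = 2^2 × 11
165 = 3 × 5 × 11
LCM(275, 44, 165) = 2^2 × 3 × 5^2 × 11 = 3300.
Smallest multiple of 3300 that is ≥ 15938: ⌈15938/3300⌉ × 3300 = 5 × 3300 = 16500.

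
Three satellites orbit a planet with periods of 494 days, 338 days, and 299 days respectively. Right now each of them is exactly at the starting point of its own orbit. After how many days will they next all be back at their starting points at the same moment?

147706 days

The first simultaneous occurrence is after LCM of the individual periods.
494 = 2 × 13 × 19
338 = 2 × 13^2
299 = 13 × 23
LCM(494, 338, 299) = 2 × 13^2 × 19 × 23 = 147706.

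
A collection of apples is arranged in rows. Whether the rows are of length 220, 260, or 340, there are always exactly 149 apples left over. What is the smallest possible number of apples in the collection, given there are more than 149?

N − 149 must be a common multiple of 220, 260, and 340.
220 = 2^2 × 5 × 11
260 = 2^2 × 5 × 13
340 = 2^2 × 5 × 17
LCM(220, 260, 340) = 2^2 × 5 × 11 × 13 × 17 = 48620.
Smallest N > 149 is LCM + 149 = 48620 + 149 = 48769.

48769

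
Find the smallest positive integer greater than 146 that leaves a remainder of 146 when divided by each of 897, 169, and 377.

338315

N − 146 must be a common multiple of 897, 169, and 377.
897 = 3 × 13 × 23
169 = 13^2
377 = 13 × 29
LCM(897, 169, 377) = 3 × 13^2 × 23 × 29 = 338169.
Smallest N > 146 is LCM + 146 = 338169 + 146 = 338315.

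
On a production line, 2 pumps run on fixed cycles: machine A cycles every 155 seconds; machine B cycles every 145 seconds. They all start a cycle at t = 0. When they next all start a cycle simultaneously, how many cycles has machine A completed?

All finish a whole number of cycles simultaneously at t = LCM of the periods.
155 = 5 × 31
145 = 5 × 29
LCM(155, 145) = 5 × 29 × 31 = 4495.
Cycles for period 155: 4495 / 155 = 29.

29 cycles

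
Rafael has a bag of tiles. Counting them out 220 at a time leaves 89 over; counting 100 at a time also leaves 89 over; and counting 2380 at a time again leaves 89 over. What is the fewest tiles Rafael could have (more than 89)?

130989

N − 89 must be a common multiple of 220, 100, and 2380.
220 = 2^2 × 5 × 11
100 = 2^2 × 5^2
2380 = 2^2 × 5 × 7 × 17
LCM(220, 100, 2380) = 2^2 × 5^2 × 7 × 11 × 17 = 130900.
Smallest N > 89 is LCM + 89 = 130900 + 89 = 130989.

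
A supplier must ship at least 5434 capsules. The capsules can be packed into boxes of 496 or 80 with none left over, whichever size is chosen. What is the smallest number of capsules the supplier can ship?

The number of capsules must be a common multiple of 496 and 80, so a multiple of their LCM.
496 = 2^4 × 31
80 = 2^4 × 5
LCM(496, 80) = 2^4 × 5 × 31 = 2480.
Smallest multiple of 2480 that is ≥ 5434: ⌈5434/2480⌉ × 2480 = 3 × 2480 = 7440.

7440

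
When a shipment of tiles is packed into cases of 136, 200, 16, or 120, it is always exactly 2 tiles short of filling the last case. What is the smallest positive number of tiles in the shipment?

Being 2 short of a full case of size k means N ≡ −2 (mod k), i.e. N + 2 is a multiple of each size.
136 = 2^3 × 17
200 = 2^3 × 5^2
16 = 2^4
120 = 2^3 × 3 × 5
LCM(136, 200, 16, 120) = 2^4 × 3 × 5^2 × 17 = 20400.
Smallest positive N is 20400 − 2 = 20398.

20398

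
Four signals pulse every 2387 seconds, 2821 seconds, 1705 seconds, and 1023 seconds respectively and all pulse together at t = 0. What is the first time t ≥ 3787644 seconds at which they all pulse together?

Joint pulses occur at multiples of LCM(2387, 2821, 1705, 1023).
2387 = 7 × 11 × 31
2821 = 7 × 13 × 31
1705 = 5 × 11 × 31
1023 = 3 × 11 × 31
LCM(2387, 2821, 1705, 1023) = 3 × 5 × 7 × 11 × 13 × 31 = 465465.
Smallest multiple of 465465 that is ≥ 3787644: ⌈3787644/465465⌉ × 465465 = 9 × 465465 = 4189185.

4189185 seconds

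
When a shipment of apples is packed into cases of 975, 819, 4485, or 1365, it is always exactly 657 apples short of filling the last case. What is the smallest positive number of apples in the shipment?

470268

Being 657 short of a full case of size k means N ≡ −657 (mod k), i.e. N + 657 is a multiple of each size.
975 = 3 × 5^2 × 13
819 = 3^2 × 7 × 13
4485 = 3 × 5 × 13 × 23
1365 = 3 × 5 × 7 × 13
LCM(975, 819, 4485, 1365) = 3^2 × 5^2 × 7 × 13 × 23 = 470925.
Smallest positive N is 470925 − 657 = 470268.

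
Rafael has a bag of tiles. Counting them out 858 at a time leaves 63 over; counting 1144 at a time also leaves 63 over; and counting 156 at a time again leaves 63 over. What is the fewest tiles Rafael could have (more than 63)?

N − 63 must be a common multiple of 858, 1144, and 156.
858 = 2 × 3 × 11 × 13
1144 = 2^3 × 11 × 13
156 = 2^2 × 3 × 13
LCM(858, 1144, 156) = 2^3 × 3 × 11 × 13 = 3432.
Smallest N > 63 is LCM + 63 = 3432 + 63 = 3495.

3495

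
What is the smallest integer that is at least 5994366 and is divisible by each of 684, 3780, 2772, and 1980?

6320160

The integer must be a common multiple of 684, 3780, 2772, and 1980, so a multiple of their LCM.
684 = 2^2 × 3^2 × 19
3780 = 2^2 × 3^3 × 5 × 7
2772 = 2^2 × 3^2 × 7 × 11
1980 = 2^2 × 3^2 × 5 × 11
LCM(684, 3780, 2772, 1980) = 2^2 × 3^3 × 5 × 7 × 11 × 19 = 790020.
Smallest multiple of 790020 that is ≥ 5994366: ⌈5994366/790020⌉ × 790020 = 8 × 790020 = 6320160.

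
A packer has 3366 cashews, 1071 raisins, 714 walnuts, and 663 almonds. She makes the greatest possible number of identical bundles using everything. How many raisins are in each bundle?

21

Number of bundles = gcd(3366, 1071, 714, 663).
3366 = 2 × 3^2 × 11 × 17
1071 = 3^2 × 7 × 17
714 = 2 × 3 × 7 × 17
663 = 3 × 13 × 17
gcd(3366, 1071, 714, 663) = 3 × 17 = 51.
raisins per bundle = 1071 / 51 = 21.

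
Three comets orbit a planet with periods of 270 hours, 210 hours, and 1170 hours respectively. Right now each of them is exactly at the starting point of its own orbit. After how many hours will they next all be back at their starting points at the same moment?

24570 hours

The first simultaneous occurrence is after LCM of the individual periods.
270 = 2 × 3^3 × 5
210 = 2 × 3 × 5 × 7
1170 = 2 × 3^2 × 5 × 13
LCM(270, 210, 1170) = 2 × 3^3 × 5 × 7 × 13 = 24570.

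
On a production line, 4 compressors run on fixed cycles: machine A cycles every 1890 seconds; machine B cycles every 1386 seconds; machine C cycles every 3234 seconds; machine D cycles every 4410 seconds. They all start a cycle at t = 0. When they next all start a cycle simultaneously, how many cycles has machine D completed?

33 cycles

They are all back at their starting positions together after one LCM of the periods.
1890 = 2 × 3^3 × 5 × 7
1386 = 2 × 3^2 × 7 × 11
3234 = 2 × 3 × 7^2 × 11
4410 = 2 × 3^2 × 5 × 7^2
LCM(1890, 1386, 3234, 4410) = 2 × 3^3 × 5 × 7^2 × 11 = 145530.
Cycles for period 4410: 145530 / 4410 = 33.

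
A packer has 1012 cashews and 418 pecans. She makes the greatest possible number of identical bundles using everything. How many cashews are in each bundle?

46

Number of bundles = gcd(1012, 418).
1012 = 2^2 × 11 × 23
418 = 2 × 11 × 19
gcd(1012, 418) = 2 × 11 = 22.
cashews per bundle = 1012 / 22 = 46.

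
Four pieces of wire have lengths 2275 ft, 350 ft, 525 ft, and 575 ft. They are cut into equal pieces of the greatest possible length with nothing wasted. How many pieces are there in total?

149

Piece length = gcd(2275, 350, 525, 575).
2275 = 5^2 × 7 × 13
350 = 2 × 5^2 × 7
525 = 3 × 5^2 × 7
575 = 5^2 × 23
gcd(2275, 350, 525, 575) = 5^2 = 25.
Total pieces = 2275/25 + 350/25 + 525/25 + 575/25 = 91 + 14 + 21 + 23 = 149.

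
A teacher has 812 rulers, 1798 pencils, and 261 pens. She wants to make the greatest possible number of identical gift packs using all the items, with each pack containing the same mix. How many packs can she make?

The pack count must divide each quantity, so the greatest is gcd(812, 1798, 261).
812 = 2^2 × 7 × 29
1798 = 2 × 29 × 31
261 = 3^2 × 29
gcd(812, 1798, 261) = 29.

29 packs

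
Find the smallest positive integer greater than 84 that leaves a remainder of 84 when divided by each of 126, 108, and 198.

8400

N − 84 must be a common multiple of 126, 108, and 198.
126 = 2 × 3^2 × 7
108 = 2^2 × 3^3
198 = 2 × 3^2 × 11
LCM(126, 108, 198) = 2^2 × 3^3 × 7 × 11 = 8316.
Smallest N > 84 is LCM + 84 = 8316 + 84 = 8400.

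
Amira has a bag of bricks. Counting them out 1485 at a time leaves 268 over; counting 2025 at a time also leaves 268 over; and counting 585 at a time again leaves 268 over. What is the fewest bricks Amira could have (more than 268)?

289843

N − 268 must be a common multiple of 1485, 2025, and 585.
1485 = 3^3 × 5 × 11
2025 = 3^4 × 5^2
585 = 3^2 × 5 × 13
LCM(1485, 2025, 585) = 3^4 × 5^2 × 11 × 13 = 289575.
Smallest N > 268 is LCM + 268 = 289575 + 268 = 289843.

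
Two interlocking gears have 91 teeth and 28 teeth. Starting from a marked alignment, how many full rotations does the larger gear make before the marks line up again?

All finish a whole number of cycles simultaneously at t = LCM of the periods.
91 = 7 × 13
28 = 2^2 × 7
LCM(91, 28) = 2^2 × 7 × 13 = 364.
Rotations for period 91: 364 / 91 = 4.

4 rotations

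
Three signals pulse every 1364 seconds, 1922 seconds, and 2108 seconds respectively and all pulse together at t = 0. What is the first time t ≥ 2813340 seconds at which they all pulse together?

Joint pulses occur at multiples of LCM(1364, 1922, 2108).
1364 = 2^2 × 11 × 31
1922 = 2 × 31^2
2108 = 2^2 × 17 × 31
LCM(1364, 1922, 2108) = 2^2 × 11 × 17 × 31^2 = 718828.
Smallest multiple of 718828 that is ≥ 2813340: ⌈2813340/718828⌉ × 718828 = 4 × 718828 = 2875312.

2875312 seconds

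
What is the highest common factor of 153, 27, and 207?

9

153 = 3^2 × 17
27 = 3^3
207 = 3^2 × 23
gcd(153, 27, 207) = 3^2 = 9.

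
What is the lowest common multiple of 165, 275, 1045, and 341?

485925

165 = 3 × 5 × 11
275 = 5^2 × 11
1045 = 5 × 11 × 19
341 = 11 × 31
LCM(165, 275, 1045, 341) = 3 × 5^2 × 11 × 19 × 31 = 485925.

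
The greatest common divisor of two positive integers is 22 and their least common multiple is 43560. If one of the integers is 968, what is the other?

For two integers, gcd × lcm = product, so the other is (22 × 43560) / 968 = 958320 / 968 = 990.

990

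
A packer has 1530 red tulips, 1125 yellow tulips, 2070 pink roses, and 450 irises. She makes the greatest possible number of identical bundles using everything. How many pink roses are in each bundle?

Number of bundles = gcd(1530, 1125, 2070, 450).
1530 = 2 × 3^2 × 5 × 17
1125 = 3^2 × 5^3
2070 = 2 × 3^2 × 5 × 23
450 = 2 × 3^2 × 5^2
gcd(1530, 1125, 2070, 450) = 3^2 × 5 = 45.
pink roses per bundle = 2070 / 45 = 46.

46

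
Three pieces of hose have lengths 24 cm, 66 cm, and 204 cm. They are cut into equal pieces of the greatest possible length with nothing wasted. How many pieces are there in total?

Piece length = gcd(24, 66, 204).
24 = 2^3 × 3
66 = 2 × 3 × 11
204 = 2^2 × 3 × 17
gcd(24, 66, 204) = 2 × 3 = 6.
Total pieces = 24/6 + 66/6 + 204/6 = 4 + 11 + 34 = 49.

49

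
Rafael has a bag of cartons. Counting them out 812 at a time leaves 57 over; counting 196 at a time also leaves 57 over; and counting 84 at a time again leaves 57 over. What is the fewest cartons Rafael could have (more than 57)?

N − 57 must be a common multiple of 812, 196, and 84.
812 = 2^2 × 7 × 29
196 = 2^2 × 7^2
84 = 2^2 × 3 × 7
LCM(812, 196, 84) = 2^2 × 3 × 7^2 × 29 = 17052.
Smallest N > 57 is LCM + 57 = 17052 + 57 = 17109.

17109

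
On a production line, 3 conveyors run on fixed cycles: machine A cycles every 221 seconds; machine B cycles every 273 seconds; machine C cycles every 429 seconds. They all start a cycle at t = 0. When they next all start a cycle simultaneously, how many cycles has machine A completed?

231 cycles

The first common completion time is the LCM of the periods.
221 = 13 × 17
273 = 3 × 7 × 13
429 = 3 × 11 × 13
LCM(221, 273, 429) = 3 × 7 × 11 × 13 × 17 = 51051.
Cycles for period 221: 51051 / 221 = 231.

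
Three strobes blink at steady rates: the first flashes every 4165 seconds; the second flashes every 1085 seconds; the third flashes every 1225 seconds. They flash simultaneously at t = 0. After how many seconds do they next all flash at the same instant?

They coincide at every common multiple of the periods; the first is the LCM.
4165 = 5 × 7^2 × 17
1085 = 5 × 7 × 31
1225 = 5^2 × 7^2
LCM(4165, 1085, 1225) = 5^2 × 7^2 × 17 × 31 = 645575.

645575 seconds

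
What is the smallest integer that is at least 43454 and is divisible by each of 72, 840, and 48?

The integer must be a common multiple of 72, 840, and 48, so a multiple of their LCM.
72 = 2^3 × 3^2
840 = 2^3 × 3 × 5 × 7
48 = 2^4 × 3
LCM(72, 840, 48) = 2^4 × 3^2 × 5 × 7 = 5040.
Smallest multiple of 5040 that is ≥ 43454: ⌈43454/5040⌉ × 5040 = 9 × 5040 = 45360.

45360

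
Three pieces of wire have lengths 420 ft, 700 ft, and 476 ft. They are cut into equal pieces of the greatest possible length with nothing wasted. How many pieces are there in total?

57

Piece length = gcd(420, 700, 476).
420 = 2^2 × 3 × 5 × 7
700 = 2^2 × 5^2 × 7
476 = 2^2 × 7 × 17
gcd(420, 700, 476) = 2^2 × 7 = 28.
Total pieces = 420/28 + 700/28 + 476/28 = 15 + 25 + 17 = 57.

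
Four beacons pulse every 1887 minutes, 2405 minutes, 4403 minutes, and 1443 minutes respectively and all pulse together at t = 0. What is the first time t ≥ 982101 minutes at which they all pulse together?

1717170 minutes

Joint pulses occur at multiples of LCM(1887, 2405, 4403, 1443).
1887 = 3 × 17 × 37
2405 = 5 × 13 × 37
4403 = 7 × 17 × 37
1443 = 3 × 13 × 37
LCM(1887, 2405, 4403, 1443) = 3 × 5 × 7 × 13 × 17 × 37 = 858585.
Smallest multiple of 858585 that is ≥ 982101: ⌈982101/858585⌉ × 858585 = 2 × 858585 = 1717170.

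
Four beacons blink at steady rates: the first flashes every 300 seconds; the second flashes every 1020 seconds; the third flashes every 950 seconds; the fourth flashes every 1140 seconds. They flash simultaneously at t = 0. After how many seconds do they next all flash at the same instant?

They coincide at every common multiple of the periods; the first is the LCM.
300 = 2^2 × 3 × 5^2
1020 = 2^2 × 3 × 5 × 17
950 = 2 × 5^2 × 19
1140 = 2^2 × 3 × 5 × 19
LCM(300, 1020, 950, 1140) = 2^2 × 3 × 5^2 × 17 × 19 = 96900.

96900 seconds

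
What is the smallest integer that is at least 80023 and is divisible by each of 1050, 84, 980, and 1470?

The integer must be a common multiple of 1050, 84, 980, and 1470, so a multiple of their LCM.
1050 = 2 × 3 × 5^2 × 7
84 = 2^2 × 3 × 7
980 = 2^2 × 5 × 7^2
1470 = 2 × 3 × 5 × 7^2
LCM(1050, 84, 980, 1470) = 2^2 × 3 × 5^2 × 7^2 = 14700.
Smallest multiple of 14700 that is ≥ 80023: ⌈80023/14700⌉ × 14700 = 6 × 14700 = 88200.

88200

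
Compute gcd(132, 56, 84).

132 = 2^2 × 3 × 11
56 = 2^3 × 7
84 = 2^2 × 3 × 7
gcd(132, 56, 84) = 2^2 = 4.

4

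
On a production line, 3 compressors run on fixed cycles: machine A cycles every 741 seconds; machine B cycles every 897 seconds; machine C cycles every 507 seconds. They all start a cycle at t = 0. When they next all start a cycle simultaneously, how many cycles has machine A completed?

The first common completion time is the LCM of the periods.
741 = 3 × 13 × 19
897 = 3 × 13 × 23
507 = 3 × 13^2
LCM(741, 897, 507) = 3 × 13^2 × 19 × 23 = 221559.
Cycles for period 741: 221559 / 741 = 299.

299 cycles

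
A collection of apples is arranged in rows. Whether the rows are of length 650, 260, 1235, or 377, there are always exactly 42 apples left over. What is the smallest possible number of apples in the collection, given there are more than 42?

N − 42 must be a common multiple of 650, 260, 1235, and 377.
650 = 2 × 5^2 × 13
260 = 2^2 × 5 × 13
1235 = 5 × 13 × 19
377 = 13 × 29
LCM(650, 260, 1235, 377) = 2^2 × 5^2 × 13 × 19 × 29 = 716300.
Smallest N > 42 is LCM + 42 = 716300 + 42 = 716342.

716342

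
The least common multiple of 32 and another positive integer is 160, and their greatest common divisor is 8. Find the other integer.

gcd × lcm = product of the two integers, so the other integer is (8 × 160) / 32 = 40.

40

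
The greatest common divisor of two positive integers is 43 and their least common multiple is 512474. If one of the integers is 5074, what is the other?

4343

For two integers, gcd × lcm = product, so the other is (43 × 512474) / 5074 = 22036382 / 5074 = 4343.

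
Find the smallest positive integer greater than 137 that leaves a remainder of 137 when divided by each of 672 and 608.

N − 137 must be a common multiple of 672 and 608.
672 = 2^5 × 3 × 7
608 = 2^5 × 19
LCM(672, 608) = 2^5 × 3 × 7 × 19 = 12768.
Smallest N > 137 is LCM + 137 = 12768 + 137 = 12905.

12905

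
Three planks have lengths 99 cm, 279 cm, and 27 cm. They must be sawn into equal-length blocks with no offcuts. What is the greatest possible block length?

9 cm

This is the greatest common divisor of 99, 279, and 27.
99 = 3^2 × 11
279 = 3^2 × 31
27 = 3^3
gcd(99, 279, 27) = 3^2 = 9.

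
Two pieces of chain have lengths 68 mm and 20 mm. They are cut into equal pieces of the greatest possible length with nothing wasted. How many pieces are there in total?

22

Piece length = gcd(68, 20).
68 = 2^2 × 17
20 = 2^2 × 5
gcd(68, 20) = 2^2 = 4.
Total pieces = 68/4 + 20/4 = 17 + 5 = 22.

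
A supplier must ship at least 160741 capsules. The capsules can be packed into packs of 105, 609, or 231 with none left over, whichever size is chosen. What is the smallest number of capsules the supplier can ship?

The number of capsules must be a common multiple of 105, 609, and 231, so a multiple of their LCM.
105 = 3 × 5 × 7
609 = 3 × 7 × 29
231 = 3 × 7 × 11
LCM(105, 609, 231) = 3 × 5 × 7 × 11 × 29 = 33495.
Smallest multiple of 33495 that is ≥ 160741: ⌈160741/33495⌉ × 33495 = 5 × 33495 = 167475.

167475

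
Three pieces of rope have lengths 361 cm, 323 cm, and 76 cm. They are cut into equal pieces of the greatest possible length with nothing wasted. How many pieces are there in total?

Piece length = gcd(361, 323, 76).
361 = 19^2
323 = 17 × 19
76 = 2^2 × 19
gcd(361, 323, 76) = 19.
Total pieces = 361/19 + 323/19 + 76/19 = 19 + 17 + 4 = 40.

40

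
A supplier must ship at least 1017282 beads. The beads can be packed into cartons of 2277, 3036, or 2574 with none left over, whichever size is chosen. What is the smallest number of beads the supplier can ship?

1065636

The number of beads must be a common multiple of 2277, 3036, and 2574, so a multiple of their LCM.
2277 = 3^2 × 11 × 23
3036 = 2^2 × 3 × 11 × 23
2574 = 2 × 3^2 × 11 × 13
LCM(2277, 3036, 2574) = 2^2 × 3^2 × 11 × 13 × 23 = 118404.
Smallest multiple of 118404 that is ≥ 1017282: ⌈1017282/118404⌉ × 118404 = 9 × 118404 = 1065636.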